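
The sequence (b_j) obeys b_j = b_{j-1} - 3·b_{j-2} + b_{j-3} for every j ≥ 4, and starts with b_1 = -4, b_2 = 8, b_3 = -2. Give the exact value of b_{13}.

-2800

Applying the relation repeatedly:
b_4 = -30, b_5 = -16, b_6 = 72, b_7 = 90, b_8 = -142, b_9 = -340, b_{10} = 176, b_{11} = 1054, b_{12} = 186, b_{13} = -2800.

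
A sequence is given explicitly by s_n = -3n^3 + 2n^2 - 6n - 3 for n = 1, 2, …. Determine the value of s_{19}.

-19972

s_{19} = -3·19^3 + 2·19^2 - 6·19 - 3 = -19972.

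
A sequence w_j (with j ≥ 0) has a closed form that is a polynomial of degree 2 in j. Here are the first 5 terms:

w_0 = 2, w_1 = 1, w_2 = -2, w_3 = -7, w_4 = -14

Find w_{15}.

-223

1st diffs: -1, -3, -5, -7.
2nd diffs: -2, -2, -2 (constant).
Newton forward-difference form: w_j = 2 + (-1)·C(j,1) + (-2)·C(j,2).
At j = 15: j = 15, so w_{15} = 2 - 15 - 210 = -223.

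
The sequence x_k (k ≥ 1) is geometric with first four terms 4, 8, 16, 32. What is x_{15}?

65536

Common ratio r = 2.
x_k = 4·2^(k-1).
x_{15} = 4·2^14 = 65536.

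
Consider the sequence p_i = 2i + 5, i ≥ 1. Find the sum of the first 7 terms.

91

Over i = 1..7: Σi = 28.
Total = (2)·28 + (5)·7 = 91.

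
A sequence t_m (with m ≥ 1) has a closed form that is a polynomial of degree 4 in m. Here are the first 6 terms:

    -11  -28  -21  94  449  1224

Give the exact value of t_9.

1st diffs: -17, 7, 115, 355, 775.
2nd diffs: 24, 108, 240, 420.
3rd diffs: 84, 132, 180.
4th diffs: 48, 48 (constant).
Newton forward-difference form: t_m = -11 + (-17)·C(m-1,1) + 24·C(m-1,2) + 84·C(m-1,3) + 48·C(m-1,4).
At m = 9: m-1 = 8, so t_9 = -11 - 136 + 672 + 4704 + 3360 = 8589.

8589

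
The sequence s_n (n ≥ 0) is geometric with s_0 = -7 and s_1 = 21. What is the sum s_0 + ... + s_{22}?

-164750562949

Common ratio r = -3.
s_n = (-7)·(-3)^(n-0).
S = (-7)·((-3)^23 - 1)/(-3 - 1) = (-7)·(-94143178827 - 1)/(-4) = -164750562949.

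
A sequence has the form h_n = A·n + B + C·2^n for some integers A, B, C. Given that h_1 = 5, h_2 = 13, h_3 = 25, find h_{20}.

Plug in n = 1, 2, 3: A + B + 2C = 5; 2A + B + 4C = 13; 3A + B + 8C = 25.
Subtracting the first from the second: A + 2C = 8.
Subtracting the second from the third: A + 4C = 12.
Solving: C = 2, A = 4, then B = -3.
Therefore h_{20} = 80 + (-3) + 2·1048576 = 2097229.

2097229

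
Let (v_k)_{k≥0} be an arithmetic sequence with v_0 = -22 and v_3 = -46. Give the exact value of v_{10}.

Common difference d = (-46 - (-22)) / (3 - 0) = -8.
v_k = -22 + (k - 0)·(-8).
v_{10} = -22 + 10·(-8) = -102.

-102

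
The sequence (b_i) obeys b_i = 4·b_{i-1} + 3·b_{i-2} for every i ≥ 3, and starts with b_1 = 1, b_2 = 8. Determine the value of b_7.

Step forward from the initial values:
b_3 = 35; b_4 = 164; b_5 = 761; b_6 = 3536; b_7 = 16427.

16427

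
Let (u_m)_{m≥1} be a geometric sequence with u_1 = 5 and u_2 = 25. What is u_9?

1953125

Common ratio r = 5.
u_m = 5·5^(m-1).
u_9 = 5·5^8 = 1953125.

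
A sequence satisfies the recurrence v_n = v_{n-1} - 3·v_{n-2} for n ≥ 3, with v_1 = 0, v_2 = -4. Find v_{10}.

296

Step forward from the initial values:
v_3 = -4;  v_4 = 8;  v_5 = 20;  v_6 = -4;  v_7 = -64;  v_8 = -52;  v_9 = 140;  v_{10} = 296.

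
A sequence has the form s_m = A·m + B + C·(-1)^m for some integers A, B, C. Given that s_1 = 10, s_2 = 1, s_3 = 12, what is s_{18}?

Plug in m = 1, 2, 3: A + B - C = 10; 2A + B + C = 1; 3A + B - C = 12.
Subtracting the first from the second: A + 2C = -9.
Subtracting the second from the third: A - 2C = 11.
Solving: C = -5, A = 1, then B = 4.
Hence s_{18} = 1·18 + 4 + (-5)·1 = 17.

17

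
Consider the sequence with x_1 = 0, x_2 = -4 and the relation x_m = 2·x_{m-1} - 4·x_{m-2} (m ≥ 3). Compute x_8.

Compute successive terms:
x_3 = -8  x_4 = 0  x_5 = 32  x_6 = 64  x_7 = 0  x_8 = -256.

-256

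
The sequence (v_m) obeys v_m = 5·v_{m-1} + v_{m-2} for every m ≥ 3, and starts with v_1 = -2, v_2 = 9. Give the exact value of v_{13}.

614679518

Step forward from the initial values:
v_3 = 43;  v_4 = 224;  v_5 = 1163;  …;  v_{10} = 4390344;  v_{11} = 22797223;  v_{12} = 118376459;  v_{13} = 614679518.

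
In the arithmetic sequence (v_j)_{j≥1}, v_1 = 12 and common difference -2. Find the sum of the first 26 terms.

-338

v_j = 12 + (j - 1)·(-2).
v_{26} = -38; S = 26·(12 + (-38))/2 = -338.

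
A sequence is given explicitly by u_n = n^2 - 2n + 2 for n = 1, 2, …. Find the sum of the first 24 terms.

4348

Over n = 1..24: Σn = 300, Σn² = 4900.
Total = (1)·4900 + (-2)·300 + (2)·24 = 4348.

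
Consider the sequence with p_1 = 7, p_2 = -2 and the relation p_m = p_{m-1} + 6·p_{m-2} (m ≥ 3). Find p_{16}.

Applying the relation repeatedly:
p_3 = 40, p_4 = 28, p_5 = 268, …, p_{13} = 1294300, p_{14} = 3788692, p_{15} = 11554492, p_{16} = 34286644.
(Characteristic roots are 3 and -2.)

34286644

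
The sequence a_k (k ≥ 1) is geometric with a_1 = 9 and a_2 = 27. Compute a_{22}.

Common ratio r = 3.
a_k = 9·3^(k-1).
a_{22} = 9·3^21 = 94143178827.

94143178827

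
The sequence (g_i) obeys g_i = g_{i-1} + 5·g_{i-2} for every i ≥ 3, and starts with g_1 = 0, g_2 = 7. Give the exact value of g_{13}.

340032

g_3 = 7;  g_4 = 42;  g_5 = 77;  …;  g_{10} = 16002;  g_{11} = 43337;  g_{12} = 123347;  g_{13} = 340032.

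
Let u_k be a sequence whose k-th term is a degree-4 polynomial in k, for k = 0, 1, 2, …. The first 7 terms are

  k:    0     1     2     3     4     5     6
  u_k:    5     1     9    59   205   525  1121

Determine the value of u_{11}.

1st diffs: -4, 8, 50, 146, 320, 596.
2nd diffs: 12, 42, 96, 174, 276.
3rd diffs: 30, 54, 78, 102.
4th diffs: 24, 24, 24 (constant).
Newton forward-difference form: u_k = 5 + (-4)·C(k,1) + 12·C(k,2) + 30·C(k,3) + 24·C(k,4).
At k = 11: k = 11, so u_{11} = 5 - 44 + 660 + 4950 + 7920 = 13491.

13491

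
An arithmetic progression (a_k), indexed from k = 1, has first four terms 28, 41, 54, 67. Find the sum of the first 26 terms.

Common difference d = 13.
a_k = 28 + (k - 1)·13.
a_{26} = 353; S = 26·(28 + 353)/2 = 4953.

4953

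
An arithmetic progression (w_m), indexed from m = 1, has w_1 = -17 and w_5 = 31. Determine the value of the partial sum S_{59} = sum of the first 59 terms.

19529

Common difference d = (31 - (-17)) / (5 - 1) = 12.
w_m = -17 + (m - 1)·12.
w_{59} = 679; S = 59·(-17 + 679)/2 = 19529.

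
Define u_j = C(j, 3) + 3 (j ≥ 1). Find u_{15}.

458

C(15, 3) = 455, so u_{15} = 458.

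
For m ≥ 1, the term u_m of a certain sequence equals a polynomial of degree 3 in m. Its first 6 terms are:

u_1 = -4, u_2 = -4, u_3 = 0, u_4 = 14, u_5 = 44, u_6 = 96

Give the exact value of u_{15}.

1st diffs: 0, 4, 14, 30, 52.
2nd diffs: 4, 10, 16, 22.
3rd diffs: 6, 6, 6 (constant).
So u_m = m^3 - 4m^2 + 5m - 6.
Evaluating at m = 15 gives u_{15} = 2544.

2544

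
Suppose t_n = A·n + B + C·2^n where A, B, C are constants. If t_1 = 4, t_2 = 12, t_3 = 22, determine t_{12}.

Write the equations: A + B + 2C = 4; 2A + B + 4C = 12; 3A + B + 8C = 22.
Subtracting the first from the second: A + 2C = 8.
Subtracting the second from the third: A + 4C = 10.
Solving: C = 1, A = 6, then B = -4.
Hence t_{12} = 6·12 + (-4) + 1·4096 = 4164.

4164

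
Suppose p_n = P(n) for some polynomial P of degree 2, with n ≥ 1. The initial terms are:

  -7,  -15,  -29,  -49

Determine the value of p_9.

-239

1st diffs: -8, -14, -20.
2nd diffs: -6, -6 (constant).
So p_n = -3n^2 + n - 5.
Evaluating at n = 9 gives p_9 = -239.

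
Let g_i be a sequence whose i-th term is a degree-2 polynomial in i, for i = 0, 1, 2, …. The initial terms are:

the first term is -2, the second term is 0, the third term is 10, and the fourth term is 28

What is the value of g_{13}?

648

1st diffs: 2, 10, 18.
2nd diffs: 8, 8 (constant).
Newton forward-difference form: g_i = -2 + 2·C(i,1) + 8·C(i,2).
At i = 13: i = 13, so g_{13} = -2 + 26 + 624 = 648.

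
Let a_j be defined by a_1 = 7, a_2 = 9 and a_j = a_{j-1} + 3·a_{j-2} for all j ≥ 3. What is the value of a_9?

3990

Step forward from the initial values:
a_3 = 30, a_4 = 57, a_5 = 147, a_6 = 318, a_7 = 759, a_8 = 1713, a_9 = 3990.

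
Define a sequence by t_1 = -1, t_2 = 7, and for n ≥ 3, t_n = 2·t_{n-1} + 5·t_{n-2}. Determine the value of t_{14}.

11093047

t_3 = 9;  t_4 = 53;  t_5 = 151;  …;  t_{11} = 270169;  t_{12} = 932373;  t_{13} = 3215591;  t_{14} = 11093047.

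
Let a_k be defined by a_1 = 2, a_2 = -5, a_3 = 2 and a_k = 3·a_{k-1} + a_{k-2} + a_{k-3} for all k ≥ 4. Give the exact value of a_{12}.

Step forward from the initial values:
a_4 = 3; a_5 = 6; a_6 = 23; a_7 = 78; a_8 = 263; a_9 = 890; a_{10} = 3011; a_{11} = 10186; a_{12} = 34459.

34459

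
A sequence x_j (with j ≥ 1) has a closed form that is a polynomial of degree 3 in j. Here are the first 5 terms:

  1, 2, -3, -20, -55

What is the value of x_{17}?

-4063

1st diffs: 1, -5, -17, -35.
2nd diffs: -6, -12, -18.
3rd diffs: -6, -6 (constant).
Newton forward-difference form: x_j = 1 + 1·C(j-1,1) + (-6)·C(j-1,2) + (-6)·C(j-1,3).
At j = 17: j-1 = 16, so x_{17} = 1 + 16 - 720 - 3360 = -4063.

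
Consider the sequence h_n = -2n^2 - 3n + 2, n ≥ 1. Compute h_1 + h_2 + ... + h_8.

-500

Over n = 1..8: Σn = 36, Σn² = 204.
Total = (-2)·204 + (-3)·36 + (2)·8 = -500.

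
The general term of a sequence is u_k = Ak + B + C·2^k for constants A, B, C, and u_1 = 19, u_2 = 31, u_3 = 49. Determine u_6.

At k = 1, 2, 3: A + B + 2C = 19; 2A + B + 4C = 31; 3A + B + 8C = 49.
Subtracting the first from the second: A + 2C = 12.
Subtracting the second from the third: A + 4C = 18.
Solving: C = 3, A = 6, then B = 7.
Hence u_6 = 6·6 + 7 + 3·64 = 235.

235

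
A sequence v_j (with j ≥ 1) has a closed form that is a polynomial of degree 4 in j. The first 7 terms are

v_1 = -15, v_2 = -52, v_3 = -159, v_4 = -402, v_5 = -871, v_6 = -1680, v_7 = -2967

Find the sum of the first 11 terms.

1st diffs: -37, -107, -243, -469, -809, -1287.
2nd diffs: -70, -136, -226, -340, -478.
3rd diffs: -66, -90, -114, -138.
4th diffs: -24, -24, -24 (constant).
Newton forward-difference form: v_j = -15 + (-37)·C(j-1,1) + (-70)·C(j-1,2) + (-66)·C(j-1,3) + (-24)·C(j-1,4).
Continuing: -4894, -7647, -11436, -16495.
Summing j = 1..11 (11 terms) gives -46618.

-46618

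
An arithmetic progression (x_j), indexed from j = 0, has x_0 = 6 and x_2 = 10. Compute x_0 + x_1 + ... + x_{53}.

Common difference d = (10 - 6) / (2 - 0) = 2.
x_j = 6 + (j - 0)·2.
x_{53} = 112; S = 54·(6 + 112)/2 = 3186.

3186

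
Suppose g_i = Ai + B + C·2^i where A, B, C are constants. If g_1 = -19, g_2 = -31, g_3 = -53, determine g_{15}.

At i = 1, 2, 3: A + B + 2C = -19; 2A + B + 4C = -31; 3A + B + 8C = -53.
Subtracting the first from the second: A + 2C = -12.
Subtracting the second from the third: A + 4C = -22.
Solving: C = -5, A = -2, then B = -7.
Therefore g_{15} = -30 + (-7) + (-5)·32768 = -163877.

-163877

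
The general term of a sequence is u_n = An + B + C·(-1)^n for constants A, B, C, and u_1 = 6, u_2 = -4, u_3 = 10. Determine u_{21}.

46

Write the equations: A + B - C = 6; 2A + B + C = -4; 3A + B - C = 10.
Subtracting the first from the second: A + 2C = -10.
Subtracting the second from the third: A - 2C = 14.
Solving: C = -6, A = 2, then B = -2.
Hence u_{21} = 2·21 + (-2) + (-6)·(-1) = 46.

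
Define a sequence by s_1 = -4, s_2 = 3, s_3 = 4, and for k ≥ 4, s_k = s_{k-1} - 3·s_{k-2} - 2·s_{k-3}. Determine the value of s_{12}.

s_4 = 3; s_5 = -15; s_6 = -32; s_7 = 7; s_8 = 133; s_9 = 176; s_{10} = -237; s_{11} = -1031; s_{12} = -672.

-672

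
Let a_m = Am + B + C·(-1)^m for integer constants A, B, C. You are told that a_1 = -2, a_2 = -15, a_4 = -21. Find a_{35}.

Write the equations: A + B - C = -2; 2A + B + C = -15; 4A + B + C = -21.
Subtracting the first from the second: A + 2C = -13.
Subtracting the second from the third: 2A = -6.
Solving: C = -5, A = -3, then B = -4.
Therefore a_{35} = -105 + (-4) + (-5)·(-1) = -104.

-104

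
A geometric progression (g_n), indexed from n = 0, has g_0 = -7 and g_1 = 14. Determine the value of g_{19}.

3670016

Common ratio r = -2.
g_n = (-7)·(-2)^(n-0).
g_{19} = (-7)·(-2)^19 = 3670016.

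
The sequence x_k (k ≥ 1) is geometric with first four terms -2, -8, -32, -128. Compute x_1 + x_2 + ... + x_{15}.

-715827882

Common ratio r = 4.
x_k = (-2)·4^(k-1).
S = (-2)·(4^15 - 1)/(4 - 1) = (-2)·(1073741824 - 1)/(3) = -715827882.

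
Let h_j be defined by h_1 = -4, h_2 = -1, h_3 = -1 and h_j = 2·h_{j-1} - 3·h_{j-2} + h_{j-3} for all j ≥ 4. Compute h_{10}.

Iterate the recurrence:
h_4 = -3; h_5 = -4; h_6 = 0; h_7 = 9; h_8 = 14; h_9 = 1; h_{10} = -31.

-31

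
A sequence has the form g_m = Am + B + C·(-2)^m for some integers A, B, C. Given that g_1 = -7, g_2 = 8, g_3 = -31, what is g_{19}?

Plug in m = 1, 2, 3: A + B - 2C = -7; 2A + B + 4C = 8; 3A + B - 8C = -31.
Subtracting the first from the second: A + 6C = 15.
Subtracting the second from the third: A - 12C = -39.
Solving: C = 3, A = -3, then B = 2.
Hence g_{19} = -3·19 + 2 + 3·(-524288) = -1572919.

-1572919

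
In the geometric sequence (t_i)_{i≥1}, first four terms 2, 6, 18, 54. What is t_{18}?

258280326

Common ratio r = 3.
t_i = 2·3^(i-1).
t_{18} = 2·3^17 = 258280326.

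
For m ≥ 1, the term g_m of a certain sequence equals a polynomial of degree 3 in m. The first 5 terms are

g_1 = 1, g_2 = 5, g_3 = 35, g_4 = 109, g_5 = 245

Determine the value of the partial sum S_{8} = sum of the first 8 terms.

1st diffs: 4, 30, 74, 136.
2nd diffs: 26, 44, 62.
3rd diffs: 18, 18 (constant).
Newton forward-difference form: g_m = 1 + 4·C(m-1,1) + 26·C(m-1,2) + 18·C(m-1,3).
Continuing: 461, 775, 1205.
Summing m = 1..8 (8 terms) gives 2836.

2836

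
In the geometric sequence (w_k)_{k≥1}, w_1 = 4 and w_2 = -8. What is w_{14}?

-32768

Common ratio r = -2.
w_k = 4·(-2)^(k-1).
w_{14} = 4·(-2)^13 = -32768.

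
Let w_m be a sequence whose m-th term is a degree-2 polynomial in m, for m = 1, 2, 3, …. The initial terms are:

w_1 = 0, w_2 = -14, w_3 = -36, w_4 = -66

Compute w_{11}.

-500

1st diffs: -14, -22, -30.
2nd diffs: -8, -8 (constant).
Newton forward-difference form: w_m = (-14)·C(m-1,1) + (-8)·C(m-1,2).
At m = 11: m-1 = 10, so w_{11} = -140 - 360 = -500.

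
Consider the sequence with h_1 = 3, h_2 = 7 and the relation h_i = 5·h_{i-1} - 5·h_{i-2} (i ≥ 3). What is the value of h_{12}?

Applying the relation repeatedly:
h_3 = 20, h_4 = 65, h_5 = 225, h_6 = 800, h_7 = 2875, h_8 = 10375, h_9 = 37500, h_{10} = 135625, h_{11} = 490625, h_{12} = 1775000.

1775000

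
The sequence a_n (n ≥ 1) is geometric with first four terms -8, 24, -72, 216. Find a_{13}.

Common ratio r = -3.
a_n = (-8)·(-3)^(n-1).
a_{13} = (-8)·(-3)^12 = -4251528.

-4251528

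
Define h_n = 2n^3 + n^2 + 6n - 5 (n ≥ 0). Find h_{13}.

4636

h_{13} = 2·13^3 + 1·13^2 + 6·13 - 5 = 4636.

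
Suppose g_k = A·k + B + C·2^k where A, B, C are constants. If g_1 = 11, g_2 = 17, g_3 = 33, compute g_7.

617

Write the equations: A + B + 2C = 11; 2A + B + 4C = 17; 3A + B + 8C = 33.
Subtracting the first from the second: A + 2C = 6.
Subtracting the second from the third: A + 4C = 16.
Solving: C = 5, A = -4, then B = 5.
Hence g_7 = -4·7 + 5 + 5·128 = 617.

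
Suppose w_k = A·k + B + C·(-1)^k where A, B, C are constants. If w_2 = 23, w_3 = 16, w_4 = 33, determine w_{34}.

Plug in k = 2, 3, 4: 2A + B + C = 23; 3A + B - C = 16; 4A + B + C = 33.
Subtracting the first from the second: A - 2C = -7.
Subtracting the second from the third: A + 2C = 17.
Solving: C = 6, A = 5, then B = 7.
Hence w_{34} = 5·34 + 7 + 6·1 = 183.

183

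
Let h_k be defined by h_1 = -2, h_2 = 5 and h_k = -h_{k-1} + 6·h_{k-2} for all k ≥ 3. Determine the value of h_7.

-1325

Applying the relation repeatedly:
h_3 = -17; h_4 = 47; h_5 = -149; h_6 = 431; h_7 = -1325.
(Characteristic roots are 2 and -3.)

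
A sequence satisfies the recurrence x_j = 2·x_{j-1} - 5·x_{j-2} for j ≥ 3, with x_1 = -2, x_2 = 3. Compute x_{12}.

-19543

Applying the relation repeatedly:
x_3 = 16  x_4 = 17  x_5 = -46  x_6 = -177  x_7 = -124  x_8 = 637  x_9 = 1894  x_{10} = 603  x_{11} = -8264  x_{12} = -19543.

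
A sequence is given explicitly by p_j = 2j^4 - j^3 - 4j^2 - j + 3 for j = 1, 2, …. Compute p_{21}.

p_{21} = 2·21^4 - 1·21^3 - 4·21^2 - 1·21 + 3 = 377919.

377919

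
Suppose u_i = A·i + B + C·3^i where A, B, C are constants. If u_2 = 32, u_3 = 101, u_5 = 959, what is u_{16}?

Write the equations: 2A + B + 9C = 32; 3A + B + 27C = 101; 5A + B + 243C = 959.
Subtracting the first from the second: A + 18C = 69.
Subtracting the second from the third: 2A + 216C = 858.
Solving: C = 4, A = -3, then B = 2.
So u_i = -3·i + 2 + 4·3^i; at i=16 this is 172186838.

172186838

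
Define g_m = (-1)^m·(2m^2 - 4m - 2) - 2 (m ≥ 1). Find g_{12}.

(-1)^12 = 1; 2m^2 - 4m - 2 at m=12 is 238; so g_{12} = 236.

236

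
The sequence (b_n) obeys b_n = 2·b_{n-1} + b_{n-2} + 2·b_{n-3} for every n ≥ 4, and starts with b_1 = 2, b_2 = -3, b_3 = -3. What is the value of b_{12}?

-17037

Compute successive terms:
b_4 = -5;  b_5 = -19;  b_6 = -49;  b_7 = -127;  b_8 = -341;  b_9 = -907;  b_{10} = -2409;  b_{11} = -6407;  b_{12} = -17037.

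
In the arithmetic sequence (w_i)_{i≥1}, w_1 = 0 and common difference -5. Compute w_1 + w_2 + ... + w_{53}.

-6890

w_i = 0 + (i - 1)·(-5).
w_{53} = -260; S = 53·(0 + (-260))/2 = -6890.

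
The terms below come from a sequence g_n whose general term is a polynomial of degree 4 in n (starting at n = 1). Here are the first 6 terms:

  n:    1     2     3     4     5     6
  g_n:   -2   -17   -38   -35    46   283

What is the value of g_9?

1st diffs: -15, -21, 3, 81, 237.
2nd diffs: -6, 24, 78, 156.
3rd diffs: 30, 54, 78.
4th diffs: 24, 24 (constant).
Newton forward-difference form: g_n = -2 + (-15)·C(n-1,1) + (-6)·C(n-1,2) + 30·C(n-1,3) + 24·C(n-1,4).
At n = 9: n-1 = 8, so g_9 = -2 - 120 - 168 + 1680 + 1680 = 3070.

3070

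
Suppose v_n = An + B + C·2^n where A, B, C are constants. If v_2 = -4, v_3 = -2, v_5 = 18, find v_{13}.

8162

The three given values yield: 2A + B + 4C = -4; 3A + B + 8C = -2; 5A + B + 32C = 18.
Subtracting the first from the second: A + 4C = 2.
Subtracting the second from the third: 2A + 24C = 20.
Solving: C = 1, A = -2, then B = -4.
Hence v_{13} = -2·13 + (-4) + 1·8192 = 8162.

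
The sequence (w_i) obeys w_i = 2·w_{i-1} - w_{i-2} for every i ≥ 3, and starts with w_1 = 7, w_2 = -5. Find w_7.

Applying the relation repeatedly:
w_3 = -17, w_4 = -29, w_5 = -41, w_6 = -53, w_7 = -65.
(Characteristic roots are 1 and 1.)

-65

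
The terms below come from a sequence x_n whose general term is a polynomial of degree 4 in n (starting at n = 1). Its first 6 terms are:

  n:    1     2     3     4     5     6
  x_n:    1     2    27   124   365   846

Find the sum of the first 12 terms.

1st diffs: 1, 25, 97, 241, 481.
2nd diffs: 24, 72, 144, 240.
3rd diffs: 48, 72, 96.
4th diffs: 24, 24 (constant).
So x_n = n^4 - 2n^3 - n^2 + 3n.
Continuing: …, 1687, 3032, 5049, 7930, …, x_{12} = 17172.
Summing n = 1..12 (12 terms) gives 48126.

48126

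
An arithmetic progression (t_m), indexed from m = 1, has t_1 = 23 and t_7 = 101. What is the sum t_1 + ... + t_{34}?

Common difference d = (101 - 23) / (7 - 1) = 13.
t_m = 23 + (m - 1)·13.
t_{34} = 452; S = 34·(23 + 452)/2 = 8075.

8075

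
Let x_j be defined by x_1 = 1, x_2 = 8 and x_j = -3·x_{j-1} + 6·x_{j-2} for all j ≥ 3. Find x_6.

1854

Applying the relation repeatedly:
x_3 = -18  x_4 = 102  x_5 = -414  x_6 = 1854.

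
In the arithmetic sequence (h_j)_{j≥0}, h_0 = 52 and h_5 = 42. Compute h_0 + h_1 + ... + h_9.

430

Common difference d = (42 - 52) / (5 - 0) = -2.
h_j = 52 + (j - 0)·(-2).
h_9 = 34; S = 10·(52 + 34)/2 = 430.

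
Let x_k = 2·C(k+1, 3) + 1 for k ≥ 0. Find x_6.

71

C(7, 3) = 35, so x_6 = 71.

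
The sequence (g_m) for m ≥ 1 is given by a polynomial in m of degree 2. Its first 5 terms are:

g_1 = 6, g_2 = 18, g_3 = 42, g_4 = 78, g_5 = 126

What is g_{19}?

2058

1st diffs: 12, 24, 36, 48.
2nd diffs: 12, 12, 12 (constant).
So g_m = 6m^2 - 6m + 6.
Evaluating at m = 19 gives g_{19} = 2058.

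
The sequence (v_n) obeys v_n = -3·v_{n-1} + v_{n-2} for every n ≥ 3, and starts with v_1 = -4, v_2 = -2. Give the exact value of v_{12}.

-111614

Step forward from the initial values:
v_3 = 2;  v_4 = -8;  v_5 = 26;  v_6 = -86;  v_7 = 284;  v_8 = -938;  v_9 = 3098;  v_{10} = -10232;  v_{11} = 33794;  v_{12} = -111614.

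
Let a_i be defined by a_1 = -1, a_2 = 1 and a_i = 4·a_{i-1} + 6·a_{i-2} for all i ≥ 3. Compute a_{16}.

Applying the relation repeatedly:
a_3 = -2; a_4 = -2; a_5 = -20; …; a_{13} = -9190208; a_{14} = -47442368; a_{15} = -244910720; a_{16} = -1264297088.

-1264297088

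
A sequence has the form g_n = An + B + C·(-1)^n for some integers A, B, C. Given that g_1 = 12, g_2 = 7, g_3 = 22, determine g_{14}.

At n = 1, 2, 3: A + B - C = 12; 2A + B + C = 7; 3A + B - C = 22.
Subtracting the first from the second: A + 2C = -5.
Subtracting the second from the third: A - 2C = 15.
Solving: C = -5, A = 5, then B = 2.
Therefore g_{14} = 70 + 2 + (-5)·1 = 67.

67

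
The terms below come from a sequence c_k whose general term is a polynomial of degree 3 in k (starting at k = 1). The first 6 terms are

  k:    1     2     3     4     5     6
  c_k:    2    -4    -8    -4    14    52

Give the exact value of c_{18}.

1st diffs: -6, -4, 4, 18, 38.
2nd diffs: 2, 8, 14, 20.
3rd diffs: 6, 6, 6 (constant).
So c_k = k^3 - 5k^2 + 2k + 4.
Evaluating at k = 18 gives c_{18} = 4252.

4252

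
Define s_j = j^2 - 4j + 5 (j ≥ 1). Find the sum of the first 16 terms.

1032

Over j = 1..16: Σj = 136, Σj² = 1496.
Total = (1)·1496 + (-4)·136 + (5)·16 = 1032.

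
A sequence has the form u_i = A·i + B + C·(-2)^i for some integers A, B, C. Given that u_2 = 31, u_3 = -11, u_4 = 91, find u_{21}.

Plug in i = 2, 3, 4: 2A + B + 4C = 31; 3A + B - 8C = -11; 4A + B + 16C = 91.
Subtracting the first from the second: A - 12C = -42.
Subtracting the second from the third: A + 24C = 102.
Solving: C = 4, A = 6, then B = 3.
Therefore u_{21} = 126 + 3 + 4·(-2097152) = -8388479.

-8388479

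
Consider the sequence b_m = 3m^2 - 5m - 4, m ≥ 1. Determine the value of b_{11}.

b_{11} = 3·11^2 - 5·11 - 4 = 304.

304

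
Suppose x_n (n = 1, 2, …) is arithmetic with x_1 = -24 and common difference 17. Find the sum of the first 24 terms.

4116

x_n = -24 + (n - 1)·17.
x_{24} = 367; S = 24·(-24 + 367)/2 = 4116.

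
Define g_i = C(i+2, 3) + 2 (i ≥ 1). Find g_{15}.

C(17, 3) = 680, so g_{15} = 682.

682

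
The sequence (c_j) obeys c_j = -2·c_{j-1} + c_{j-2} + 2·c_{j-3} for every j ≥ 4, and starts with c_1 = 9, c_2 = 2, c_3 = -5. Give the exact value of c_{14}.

Applying the relation repeatedly:
c_4 = 30, c_5 = -61, c_6 = 142, …, c_{11} = -4765, c_{12} = 9550, c_{13} = -19101, c_{14} = 38222.

38222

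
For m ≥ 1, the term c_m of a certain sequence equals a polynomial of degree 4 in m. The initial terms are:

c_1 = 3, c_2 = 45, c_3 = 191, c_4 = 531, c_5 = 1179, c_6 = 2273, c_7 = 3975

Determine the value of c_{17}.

1st diffs: 42, 146, 340, 648, 1094, 1702.
2nd diffs: 104, 194, 308, 446, 608.
3rd diffs: 90, 114, 138, 162.
4th diffs: 24, 24, 24 (constant).
So c_m = m^4 + 5m^3 - 3m^2 + m - 1.
Evaluating at m = 17 gives c_{17} = 107235.

107235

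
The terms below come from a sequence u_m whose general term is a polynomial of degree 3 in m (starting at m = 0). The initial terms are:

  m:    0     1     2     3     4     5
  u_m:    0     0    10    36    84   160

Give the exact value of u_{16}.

1st diffs: 0, 10, 26, 48, 76.
2nd diffs: 10, 16, 22, 28.
3rd diffs: 6, 6, 6 (constant).
Newton forward-difference form: u_m = 10·C(m,2) + 6·C(m,3).
At m = 16: m = 16, so u_{16} = 1200 + 3360 = 4560.

4560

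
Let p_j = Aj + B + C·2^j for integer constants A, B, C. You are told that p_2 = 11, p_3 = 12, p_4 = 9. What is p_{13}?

Plug in j = 2, 3, 4: 2A + B + 4C = 11; 3A + B + 8C = 12; 4A + B + 16C = 9.
Subtracting the first from the second: A + 4C = 1.
Subtracting the second from the third: A + 8C = -3.
Solving: C = -1, A = 5, then B = 5.
Hence p_{13} = 5·13 + 5 + (-1)·8192 = -8122.

-8122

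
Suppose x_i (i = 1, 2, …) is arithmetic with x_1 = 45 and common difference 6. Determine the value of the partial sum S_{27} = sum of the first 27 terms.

x_i = 45 + (i - 1)·6.
x_{27} = 201; S = 27·(45 + 201)/2 = 3321.

3321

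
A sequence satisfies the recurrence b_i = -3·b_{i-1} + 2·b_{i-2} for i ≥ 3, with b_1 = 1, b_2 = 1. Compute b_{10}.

9805

b_3 = -1  b_4 = 5  b_5 = -17  b_6 = 61  b_7 = -217  b_8 = 773  b_9 = -2753  b_{10} = 9805.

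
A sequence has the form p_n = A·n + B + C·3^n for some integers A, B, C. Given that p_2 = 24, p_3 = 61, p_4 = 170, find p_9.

39379

The three given values yield: 2A + B + 9C = 24; 3A + B + 27C = 61; 4A + B + 81C = 170.
Subtracting the first from the second: A + 18C = 37.
Subtracting the second from the third: A + 54C = 109.
Solving: C = 2, A = 1, then B = 4.
Therefore p_9 = 9 + 4 + 2·19683 = 39379.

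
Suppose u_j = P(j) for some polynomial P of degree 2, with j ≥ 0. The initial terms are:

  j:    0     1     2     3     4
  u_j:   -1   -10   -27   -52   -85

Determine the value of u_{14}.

-855

1st diffs: -9, -17, -25, -33.
2nd diffs: -8, -8, -8 (constant).
So u_j = -4j^2 - 5j - 1.
Evaluating at j = 14 gives u_{14} = -855.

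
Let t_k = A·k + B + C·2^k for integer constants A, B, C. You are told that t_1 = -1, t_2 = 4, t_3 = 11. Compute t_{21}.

2097209

Plug in k = 1, 2, 3: A + B + 2C = -1; 2A + B + 4C = 4; 3A + B + 8C = 11.
Subtracting the first from the second: A + 2C = 5.
Subtracting the second from the third: A + 4C = 7.
Solving: C = 1, A = 3, then B = -6.
Therefore t_{21} = 63 + (-6) + 1·2097152 = 2097209.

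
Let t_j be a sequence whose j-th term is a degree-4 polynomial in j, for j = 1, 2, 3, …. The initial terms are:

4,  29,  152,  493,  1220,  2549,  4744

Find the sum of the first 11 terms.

79365

1st diffs: 25, 123, 341, 727, 1329, 2195.
2nd diffs: 98, 218, 386, 602, 866.
3rd diffs: 120, 168, 216, 264.
4th diffs: 48, 48, 48 (constant).
Newton forward-difference form: t_j = 4 + 25·C(j-1,1) + 98·C(j-1,2) + 120·C(j-1,3) + 48·C(j-1,4).
Continuing: 8117, 13028, 19885, 29144.
Summing j = 1..11 (11 terms) gives 79365.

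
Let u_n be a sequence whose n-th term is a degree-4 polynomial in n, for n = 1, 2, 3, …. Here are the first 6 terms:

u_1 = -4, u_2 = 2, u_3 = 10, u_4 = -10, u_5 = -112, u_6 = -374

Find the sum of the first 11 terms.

-20372

1st diffs: 6, 8, -20, -102, -262.
2nd diffs: 2, -28, -82, -160.
3rd diffs: -30, -54, -78.
4th diffs: -24, -24 (constant).
So u_n = -n^4 + 5n^3 - 4n^2 - 2n - 2.
Continuing: …, -898, -1810, -3260, -5422, …, u_{11} = -8494.
Summing n = 1..11 (11 terms) gives -20372.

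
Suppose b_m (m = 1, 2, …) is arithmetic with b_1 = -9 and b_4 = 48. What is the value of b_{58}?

1074

Common difference d = (48 - (-9)) / (4 - 1) = 19.
b_m = -9 + (m - 1)·19.
b_{58} = -9 + 57·19 = 1074.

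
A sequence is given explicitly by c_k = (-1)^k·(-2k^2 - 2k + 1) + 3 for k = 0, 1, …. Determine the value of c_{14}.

(-1)^14 = 1; -2k^2 - 2k + 1 at k=14 is -419; so c_{14} = -416.

-416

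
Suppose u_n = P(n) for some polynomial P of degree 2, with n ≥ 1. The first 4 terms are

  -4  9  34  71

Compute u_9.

1st diffs: 13, 25, 37.
2nd diffs: 12, 12 (constant).
Newton forward-difference form: u_n = -4 + 13·C(n-1,1) + 12·C(n-1,2).
At n = 9: n-1 = 8, so u_9 = -4 + 104 + 336 = 436.

436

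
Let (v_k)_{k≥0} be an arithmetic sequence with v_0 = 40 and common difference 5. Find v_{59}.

335

v_k = 40 + (k - 0)·5.
v_{59} = 40 + 59·5 = 335.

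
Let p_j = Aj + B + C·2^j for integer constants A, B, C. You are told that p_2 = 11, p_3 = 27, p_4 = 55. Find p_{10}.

The three given values yield: 2A + B + 4C = 11; 3A + B + 8C = 27; 4A + B + 16C = 55.
Subtracting the first from the second: A + 4C = 16.
Subtracting the second from the third: A + 8C = 28.
Solving: C = 3, A = 4, then B = -9.
So p_j = 4·j + (-9) + 3·2^j; at j=10 this is 3103.

3103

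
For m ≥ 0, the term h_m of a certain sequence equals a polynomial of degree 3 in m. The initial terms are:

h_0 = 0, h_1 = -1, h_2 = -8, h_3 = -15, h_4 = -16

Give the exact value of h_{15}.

2085

1st diffs: -1, -7, -7, -1.
2nd diffs: -6, 0, 6.
3rd diffs: 6, 6 (constant).
Newton forward-difference form: h_m = (-1)·C(m,1) + (-6)·C(m,2) + 6·C(m,3).
At m = 15: m = 15, so h_{15} = -15 - 630 + 2730 = 2085.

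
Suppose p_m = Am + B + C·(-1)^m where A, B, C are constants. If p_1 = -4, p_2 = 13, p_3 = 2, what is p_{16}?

55

The three given values yield: A + B - C = -4; 2A + B + C = 13; 3A + B - C = 2.
Subtracting the first from the second: A + 2C = 17.
Subtracting the second from the third: A - 2C = -11.
Solving: C = 7, A = 3, then B = 0.
So p_m = 3·m + 0 + 7·(-1)^m; at m=16 this is 55.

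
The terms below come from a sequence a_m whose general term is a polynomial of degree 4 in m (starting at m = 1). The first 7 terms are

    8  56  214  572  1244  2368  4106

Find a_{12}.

29356

1st diffs: 48, 158, 358, 672, 1124, 1738.
2nd diffs: 110, 200, 314, 452, 614.
3rd diffs: 90, 114, 138, 162.
4th diffs: 24, 24, 24 (constant).
Newton forward-difference form: a_m = 8 + 48·C(m-1,1) + 110·C(m-1,2) + 90·C(m-1,3) + 24·C(m-1,4).
At m = 12: m-1 = 11, so a_{12} = 8 + 528 + 6050 + 14850 + 7920 = 29356.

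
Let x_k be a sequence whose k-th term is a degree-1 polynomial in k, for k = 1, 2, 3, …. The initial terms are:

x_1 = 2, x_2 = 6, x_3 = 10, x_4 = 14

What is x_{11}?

1st diffs: 4, 4, 4 (constant).
So x_k = 4k - 2.
Evaluating at k = 11 gives x_{11} = 42.

42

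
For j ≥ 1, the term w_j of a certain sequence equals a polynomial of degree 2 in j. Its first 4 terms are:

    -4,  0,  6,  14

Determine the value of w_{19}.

1st diffs: 4, 6, 8.
2nd diffs: 2, 2 (constant).
So w_j = j^2 + j - 6.
Evaluating at j = 19 gives w_{19} = 374.

374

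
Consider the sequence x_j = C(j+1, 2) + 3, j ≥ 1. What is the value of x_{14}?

C(15, 2) = 105, so x_{14} = 108.

108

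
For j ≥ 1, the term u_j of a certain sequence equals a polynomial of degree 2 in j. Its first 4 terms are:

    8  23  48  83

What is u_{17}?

1st diffs: 15, 25, 35.
2nd diffs: 10, 10 (constant).
So u_j = 5j^2 + 3.
Evaluating at j = 17 gives u_{17} = 1448.

1448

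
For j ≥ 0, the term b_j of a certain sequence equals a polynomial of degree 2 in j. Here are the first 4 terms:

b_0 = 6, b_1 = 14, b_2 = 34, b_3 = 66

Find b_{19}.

1st diffs: 8, 20, 32.
2nd diffs: 12, 12 (constant).
Newton forward-difference form: b_j = 6 + 8·C(j,1) + 12·C(j,2).
At j = 19: j = 19, so b_{19} = 6 + 152 + 2052 = 2210.

2210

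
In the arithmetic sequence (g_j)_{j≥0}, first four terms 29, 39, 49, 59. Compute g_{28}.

Common difference d = 10.
g_j = 29 + (j - 0)·10.
g_{28} = 29 + 28·10 = 309.

309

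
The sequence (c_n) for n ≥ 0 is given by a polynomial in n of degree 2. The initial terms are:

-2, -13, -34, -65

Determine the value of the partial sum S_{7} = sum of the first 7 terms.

-595

1st diffs: -11, -21, -31.
2nd diffs: -10, -10 (constant).
Newton forward-difference form: c_n = -2 + (-11)·C(n,1) + (-10)·C(n,2).
Continuing: -106, -157, -218.
Summing n = 0..6 (7 terms) gives -595.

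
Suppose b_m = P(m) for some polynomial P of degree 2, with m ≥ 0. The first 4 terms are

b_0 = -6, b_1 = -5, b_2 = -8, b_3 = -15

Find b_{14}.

1st diffs: 1, -3, -7.
2nd diffs: -4, -4 (constant).
So b_m = -2m^2 + 3m - 6.
Evaluating at m = 14 gives b_{14} = -356.

-356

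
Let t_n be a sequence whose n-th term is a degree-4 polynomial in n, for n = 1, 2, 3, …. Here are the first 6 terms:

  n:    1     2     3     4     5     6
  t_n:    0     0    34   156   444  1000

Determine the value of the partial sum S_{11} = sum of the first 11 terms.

34518

1st diffs: 0, 34, 122, 288, 556.
2nd diffs: 34, 88, 166, 268.
3rd diffs: 54, 78, 102.
4th diffs: 24, 24 (constant).
Newton forward-difference form: t_n = 34·C(n-1,2) + 54·C(n-1,3) + 24·C(n-1,4).
Continuing: …, 1950, 3444, 5656, 8784, …, t_{11} = 13050.
Summing n = 1..11 (11 terms) gives 34518.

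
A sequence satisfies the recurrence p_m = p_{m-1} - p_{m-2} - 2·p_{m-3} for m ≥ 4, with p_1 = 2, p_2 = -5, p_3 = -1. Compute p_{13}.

218

p_4 = 0, p_5 = 11, p_6 = 13, p_7 = 2, p_8 = -33, p_9 = -61, p_{10} = -32, p_{11} = 95, p_{12} = 249, p_{13} = 218.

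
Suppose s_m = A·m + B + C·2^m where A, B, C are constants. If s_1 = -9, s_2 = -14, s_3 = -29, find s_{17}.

-655279

Write the equations: A + B + 2C = -9; 2A + B + 4C = -14; 3A + B + 8C = -29.
Subtracting the first from the second: A + 2C = -5.
Subtracting the second from the third: A + 4C = -15.
Solving: C = -5, A = 5, then B = -4.
So s_m = 5·m + (-4) + (-5)·2^m; at m=17 this is -655279.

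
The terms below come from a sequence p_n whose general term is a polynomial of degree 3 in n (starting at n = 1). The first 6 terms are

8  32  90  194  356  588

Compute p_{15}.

7806

1st diffs: 24, 58, 104, 162, 232.
2nd diffs: 34, 46, 58, 70.
3rd diffs: 12, 12, 12 (constant).
So p_n = 2n^3 + 5n^2 - 5n + 6.
Evaluating at n = 15 gives p_{15} = 7806.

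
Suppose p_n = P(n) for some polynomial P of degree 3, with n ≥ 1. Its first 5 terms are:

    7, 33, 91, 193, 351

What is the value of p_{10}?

2401

1st diffs: 26, 58, 102, 158.
2nd diffs: 32, 44, 56.
3rd diffs: 12, 12 (constant).
Newton forward-difference form: p_n = 7 + 26·C(n-1,1) + 32·C(n-1,2) + 12·C(n-1,3).
At n = 10: n-1 = 9, so p_{10} = 7 + 234 + 1152 + 1008 = 2401.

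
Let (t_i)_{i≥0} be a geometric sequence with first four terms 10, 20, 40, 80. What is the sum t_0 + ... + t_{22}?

Common ratio r = 2.
t_i = 10·2^(i-0).
S = 10·(2^23 - 1)/(2 - 1) = 10·(8388608 - 1)/(1) = 83886070.

83886070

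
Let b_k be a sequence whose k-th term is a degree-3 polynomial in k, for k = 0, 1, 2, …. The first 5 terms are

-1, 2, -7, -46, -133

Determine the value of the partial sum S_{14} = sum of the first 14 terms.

1st diffs: 3, -9, -39, -87.
2nd diffs: -12, -30, -48.
3rd diffs: -18, -18 (constant).
Newton forward-difference form: b_k = -1 + 3·C(k,1) + (-12)·C(k,2) + (-18)·C(k,3).
Continuing: …, -286, -523, -862, -1321, …, b_{13} = -6046.
Summing k = 0..13 (14 terms) gives -22127.

-22127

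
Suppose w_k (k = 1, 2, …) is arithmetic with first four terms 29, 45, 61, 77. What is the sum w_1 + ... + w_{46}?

17894

Common difference d = 16.
w_k = 29 + (k - 1)·16.
w_{46} = 749; S = 46·(29 + 749)/2 = 17894.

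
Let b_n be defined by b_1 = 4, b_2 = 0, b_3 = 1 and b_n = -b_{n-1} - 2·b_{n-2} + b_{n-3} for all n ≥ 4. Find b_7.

13

Step forward from the initial values:
b_4 = 3; b_5 = -5; b_6 = 0; b_7 = 13.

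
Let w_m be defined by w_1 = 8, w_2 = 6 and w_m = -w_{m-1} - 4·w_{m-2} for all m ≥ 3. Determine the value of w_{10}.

-4834

w_3 = -38, w_4 = 14, w_5 = 138, w_6 = -194, w_7 = -358, w_8 = 1134, w_9 = 298, w_{10} = -4834.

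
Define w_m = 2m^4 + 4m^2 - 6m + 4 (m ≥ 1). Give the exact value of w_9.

w_9 = 2·9^4 + 4·9^2 - 6·9 + 4 = 13396.

13396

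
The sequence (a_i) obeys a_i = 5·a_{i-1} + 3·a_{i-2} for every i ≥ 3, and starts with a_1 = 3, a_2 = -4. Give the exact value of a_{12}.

-59090497

Iterate the recurrence:
a_3 = -11; a_4 = -67; a_5 = -368; a_6 = -2041; a_7 = -11309; a_8 = -62668; a_9 = -347267; a_{10} = -1924339; a_{11} = -10663496; a_{12} = -59090497.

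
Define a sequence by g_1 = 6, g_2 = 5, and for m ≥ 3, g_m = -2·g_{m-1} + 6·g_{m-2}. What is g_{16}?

Iterate the recurrence:
g_3 = 26, g_4 = -22, g_5 = 200, …, g_{13} = 5081216, g_{14} = -18514240, g_{15} = 67515776, g_{16} = -246116992.

-246116992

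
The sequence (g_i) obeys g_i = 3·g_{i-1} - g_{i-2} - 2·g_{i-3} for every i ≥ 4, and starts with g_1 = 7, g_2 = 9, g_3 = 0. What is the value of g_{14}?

Iterate the recurrence:
g_4 = -23; g_5 = -87; g_6 = -238; …; g_{11} = -13347; g_{12} = -27854; g_{13} = -57585; g_{14} = -118207.

-118207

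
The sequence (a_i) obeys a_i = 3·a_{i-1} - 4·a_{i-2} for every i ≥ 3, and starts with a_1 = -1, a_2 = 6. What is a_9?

Compute successive terms:
a_3 = 22; a_4 = 42; a_5 = 38; a_6 = -54; a_7 = -314; a_8 = -726; a_9 = -922.

-922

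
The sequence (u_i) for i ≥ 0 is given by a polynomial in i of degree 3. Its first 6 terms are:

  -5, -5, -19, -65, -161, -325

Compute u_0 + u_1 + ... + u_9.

1st diffs: 0, -14, -46, -96, -164.
2nd diffs: -14, -32, -50, -68.
3rd diffs: -18, -18, -18 (constant).
Newton forward-difference form: u_i = -5 + (-14)·C(i,2) + (-18)·C(i,3).
Continuing: -575, -929, -1405, -2021.
Summing i = 0..9 (10 terms) gives -5510.

-5510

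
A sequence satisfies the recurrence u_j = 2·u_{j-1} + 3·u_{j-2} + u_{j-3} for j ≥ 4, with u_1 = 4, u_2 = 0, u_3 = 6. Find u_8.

1460

Compute successive terms:
u_4 = 16;  u_5 = 50;  u_6 = 154;  u_7 = 474;  u_8 = 1460.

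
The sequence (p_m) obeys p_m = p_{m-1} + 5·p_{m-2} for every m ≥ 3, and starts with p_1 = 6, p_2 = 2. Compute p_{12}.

220972

Iterate the recurrence:
p_3 = 32  p_4 = 42  p_5 = 202  p_6 = 412  p_7 = 1422  p_8 = 3482  p_9 = 10592  p_{10} = 28002  p_{11} = 80962  p_{12} = 220972.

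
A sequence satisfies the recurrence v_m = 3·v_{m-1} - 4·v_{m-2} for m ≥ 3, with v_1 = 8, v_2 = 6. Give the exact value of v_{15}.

-53294

Iterate the recurrence:
v_3 = -14  v_4 = -66  v_5 = -142  …  v_{12} = -10818  v_{13} = -36622  v_{14} = -66594  v_{15} = -53294.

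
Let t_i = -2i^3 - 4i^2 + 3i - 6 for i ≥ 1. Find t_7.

t_7 = -2·7^3 - 4·7^2 + 3·7 - 6 = -867.

-867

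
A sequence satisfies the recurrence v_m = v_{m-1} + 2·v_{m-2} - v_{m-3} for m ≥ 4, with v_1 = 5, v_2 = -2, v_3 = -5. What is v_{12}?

Iterate the recurrence:
v_4 = -14; v_5 = -22; v_6 = -45; v_7 = -75; v_8 = -143; v_9 = -248; v_{10} = -459; v_{11} = -812; v_{12} = -1482.

-1482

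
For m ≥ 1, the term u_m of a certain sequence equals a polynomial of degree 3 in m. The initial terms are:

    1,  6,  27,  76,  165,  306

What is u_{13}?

1st diffs: 5, 21, 49, 89, 141.
2nd diffs: 16, 28, 40, 52.
3rd diffs: 12, 12, 12 (constant).
Newton forward-difference form: u_m = 1 + 5·C(m-1,1) + 16·C(m-1,2) + 12·C(m-1,3).
At m = 13: m-1 = 12, so u_{13} = 1 + 60 + 1056 + 2640 = 3757.

3757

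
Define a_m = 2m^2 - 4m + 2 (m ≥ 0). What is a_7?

a_7 = 2·7^2 - 4·7 + 2 = 72.

72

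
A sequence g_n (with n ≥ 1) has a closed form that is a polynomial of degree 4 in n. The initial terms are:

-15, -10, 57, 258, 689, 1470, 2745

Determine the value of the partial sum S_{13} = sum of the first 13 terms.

1st diffs: 5, 67, 201, 431, 781, 1275.
2nd diffs: 62, 134, 230, 350, 494.
3rd diffs: 72, 96, 120, 144.
4th diffs: 24, 24, 24 (constant).
Newton forward-difference form: g_n = -15 + 5·C(n-1,1) + 62·C(n-1,2) + 72·C(n-1,3) + 24·C(n-1,4).
Continuing: …, 4682, 7473, 11334, 16505, …, g_{13} = 31857.
Summing n = 1..13 (13 terms) gives 100295.

100295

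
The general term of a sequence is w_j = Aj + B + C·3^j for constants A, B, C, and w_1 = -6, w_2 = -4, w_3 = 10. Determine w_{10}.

59004

Write the equations: A + B + 3C = -6; 2A + B + 9C = -4; 3A + B + 27C = 10.
Subtracting the first from the second: A + 6C = 2.
Subtracting the second from the third: A + 18C = 14.
Solving: C = 1, A = -4, then B = -5.
Therefore w_{10} = -40 + (-5) + 1·59049 = 59004.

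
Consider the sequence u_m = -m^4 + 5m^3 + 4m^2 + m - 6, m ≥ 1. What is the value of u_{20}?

-118386

u_{20} = -1·20^4 + 5·20^3 + 4·20^2 + 1·20 - 6 = -118386.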